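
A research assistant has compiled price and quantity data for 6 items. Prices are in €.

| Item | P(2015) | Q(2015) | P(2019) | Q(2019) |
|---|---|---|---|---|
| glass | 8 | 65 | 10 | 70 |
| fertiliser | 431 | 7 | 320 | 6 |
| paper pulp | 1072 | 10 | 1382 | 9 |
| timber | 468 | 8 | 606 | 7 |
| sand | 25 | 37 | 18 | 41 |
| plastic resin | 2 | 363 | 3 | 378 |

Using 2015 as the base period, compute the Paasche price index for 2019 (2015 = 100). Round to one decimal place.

Paasche price index uses current-period quantities as weights.
ΣP(2019)·Q(2019) = 10×70 + 320×6 + 1382×9 + 606×7 + 18×41 + 3×378 = 700 + 1920 + 12438 + 4242 + 738 + 1134 = 21172
ΣP(2015)·Q(2019) = 8×70 + 431×6 + 1072×9 + 468×7 + 25×41 + 2×378 = 560 + 2586 + 9648 + 3276 + 1025 + 756 = 17851
Index = 21172 / 17851 × 100 = 118.6040

118.6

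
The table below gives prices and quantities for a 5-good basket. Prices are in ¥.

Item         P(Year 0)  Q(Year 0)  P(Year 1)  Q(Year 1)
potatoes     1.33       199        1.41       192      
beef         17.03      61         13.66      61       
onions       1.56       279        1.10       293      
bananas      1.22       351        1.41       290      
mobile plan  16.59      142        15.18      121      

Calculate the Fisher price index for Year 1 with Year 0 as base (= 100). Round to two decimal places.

89.65

Laspeyres component (base-period weights):
ΣP(Year 1)Q(Year 0) = 1.41×199 + 13.66×61 + 1.10×279 + 1.41×351 + 15.18×142 = 280.59 + 833.26 + 306.9 + 494.91 + 2155.56 = 4071.22
ΣP(Year 0)Q(Year 0) = 1.33×199 + 17.03×61 + 1.56×279 + 1.22×351 + 16.59×142 = 264.67 + 1038.83 + 435.24 + 428.22 + 2355.78 = 4522.74
L = 4071.22 / 4522.74 × 100 = 90.0167
Paasche component (current-period weights):
ΣP(Year 1)Q(Year 1) = 1.41×192 + 13.66×61 + 1.10×293 + 1.41×290 + 15.18×121 = 270.72 + 833.26 + 322.3 + 408.9 + 1836.78 = 3671.96
ΣP(Year 0)Q(Year 1) = 1.33×192 + 17.03×61 + 1.56×293 + 1.22×290 + 16.59×121 = 255.36 + 1038.83 + 457.08 + 353.8 + 2007.39 = 4112.46
P = 3671.96 / 4112.46 × 100 = 89.2886
Fisher = √(L × P) = √(90.0167 × 89.2886) = 89.6519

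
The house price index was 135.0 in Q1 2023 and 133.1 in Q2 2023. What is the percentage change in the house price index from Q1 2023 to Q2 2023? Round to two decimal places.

Change = (133.1 − 135.0) / 135.0 × 100
       = -1.9 / 135.0 × 100 = -1.4074%

-1.41%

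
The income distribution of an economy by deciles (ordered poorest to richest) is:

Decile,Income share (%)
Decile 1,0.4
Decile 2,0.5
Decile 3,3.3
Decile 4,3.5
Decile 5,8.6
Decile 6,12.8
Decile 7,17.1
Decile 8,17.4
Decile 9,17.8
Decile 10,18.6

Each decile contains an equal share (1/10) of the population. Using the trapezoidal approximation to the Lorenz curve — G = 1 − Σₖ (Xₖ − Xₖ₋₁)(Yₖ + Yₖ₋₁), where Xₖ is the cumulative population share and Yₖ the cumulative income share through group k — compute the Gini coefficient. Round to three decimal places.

0.400

Cumulative income shares Yₖ: 0.0040, 0.0090, 0.0420, 0.0770, 0.1630, 0.2910, 0.4620, 0.6360, 0.8140, 1.0000
Σ (Xₖ−Xₖ₋₁)(Yₖ+Yₖ₋₁) = (1/10)(0.0040+0.0000) + (1/10)(0.0090+0.0040) + (1/10)(0.0420+0.0090) + (1/10)(0.0770+0.0420) + (1/10)(0.1630+0.0770) + (1/10)(0.2910+0.1630) + (1/10)(0.4620+0.2910) + (1/10)(0.6360+0.4620) + (1/10)(0.8140+0.6360) + (1/10)(1.0000+0.8140)
  = 0.0004 + 0.0013 + 0.0051 + 0.0119 + 0.0240 + 0.0454 + 0.0753 + 0.1098 + 0.1450 + 0.1814 = 0.5996
G = 1 − 0.5996 = 0.4004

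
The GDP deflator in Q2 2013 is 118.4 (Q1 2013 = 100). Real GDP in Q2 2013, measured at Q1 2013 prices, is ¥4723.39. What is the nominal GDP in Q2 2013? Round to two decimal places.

5592.49

Nominal = Real × (Index/100) = 4723.39 × (118.4/100)
        = 4723.39 × 1.184 = 5592.4938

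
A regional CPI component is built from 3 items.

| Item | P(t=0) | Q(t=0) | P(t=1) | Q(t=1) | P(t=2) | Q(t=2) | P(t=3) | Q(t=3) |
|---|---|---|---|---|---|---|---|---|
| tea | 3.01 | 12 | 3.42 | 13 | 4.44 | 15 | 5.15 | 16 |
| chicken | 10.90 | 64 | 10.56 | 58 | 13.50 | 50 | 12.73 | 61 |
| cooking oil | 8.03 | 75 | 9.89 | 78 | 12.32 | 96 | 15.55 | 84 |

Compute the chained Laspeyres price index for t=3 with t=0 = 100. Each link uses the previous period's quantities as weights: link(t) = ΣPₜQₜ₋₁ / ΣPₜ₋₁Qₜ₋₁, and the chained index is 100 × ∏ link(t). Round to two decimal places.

Link t=0→t=1:
ΣP(t=1)Q(t=0) = 3.42×12 + 10.56×64 + 9.89×75 = 41.04 + 675.84 + 741.75 = 1458.63
ΣP(t=0)Q(t=0) = 3.01×12 + 10.90×64 + 8.03×75 = 36.12 + 697.6 + 602.25 = 1335.97
link = 1458.63/1335.97 = 1.091813
Link t=1→t=2:
ΣP(t=2)Q(t=1) = 4.44×13 + 13.50×58 + 12.32×78 = 57.72 + 783 + 960.96 = 1801.68
ΣP(t=1)Q(t=1) = 3.42×13 + 10.56×58 + 9.89×78 = 44.46 + 612.48 + 771.42 = 1428.36
link = 1801.68/1428.36 = 1.261363
Link t=2→t=3:
ΣP(t=3)Q(t=2) = 5.15×15 + 12.73×50 + 15.55×96 = 77.25 + 636.5 + 1492.8 = 2206.55
ΣP(t=2)Q(t=2) = 4.44×15 + 13.50×50 + 12.32×96 = 66.6 + 675 + 1182.72 = 1924.32
link = 2206.55/1924.32 = 1.146665
Chained index = 100 × 1.091813 × 1.261363 × 1.146665 = 157.9155

157.92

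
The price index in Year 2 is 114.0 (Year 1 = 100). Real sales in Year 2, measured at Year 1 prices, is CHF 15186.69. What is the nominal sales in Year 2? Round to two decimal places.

17312.83

Nominal = Real × (Index/100) = 15186.69 × (114.0/100)
        = 15186.69 × 1.140 = 17312.8266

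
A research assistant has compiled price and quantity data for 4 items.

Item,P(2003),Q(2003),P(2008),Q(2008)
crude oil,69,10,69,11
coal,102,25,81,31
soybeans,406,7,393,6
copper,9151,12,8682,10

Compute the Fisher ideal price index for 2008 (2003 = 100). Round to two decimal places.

Laspeyres component (base-period weights):
ΣP(2008)Q(2003) = 69×10 + 81×25 + 393×7 + 8682×12 = 690 + 2025 + 2751 + 104184 = 109650
ΣP(2003)Q(2003) = 69×10 + 102×25 + 406×7 + 9151×12 = 690 + 2550 + 2842 + 109812 = 115894
L = 109650 / 115894 × 100 = 94.6123
Paasche component (current-period weights):
ΣP(2008)Q(2008) = 69×11 + 81×31 + 393×6 + 8682×10 = 759 + 2511 + 2358 + 86820 = 92448
ΣP(2003)Q(2008) = 69×11 + 102×31 + 406×6 + 9151×10 = 759 + 3162 + 2436 + 91510 = 97867
P = 92448 / 97867 × 100 = 94.4629
Fisher = √(L × P) = √(94.6123 × 94.4629) = 94.5376

94.54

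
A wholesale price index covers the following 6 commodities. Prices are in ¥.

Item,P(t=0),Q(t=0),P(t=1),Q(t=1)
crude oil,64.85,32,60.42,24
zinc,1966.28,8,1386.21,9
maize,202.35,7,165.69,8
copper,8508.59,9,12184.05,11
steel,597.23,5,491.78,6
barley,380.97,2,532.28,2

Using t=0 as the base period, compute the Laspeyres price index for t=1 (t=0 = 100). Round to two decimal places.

127.94

Laspeyres price index uses base-period quantities as weights.
ΣP(t=1)·Q(t=0) = 60.42×32 + 1386.21×8 + 165.69×7 + 12184.05×9 + 491.78×5 + 532.28×2 = 1933.44 + 11089.68 + 1159.83 + 109656.45 + 2458.9 + 1064.56 = 127362.86
ΣP(t=0)·Q(t=0) = 64.85×32 + 1966.28×8 + 202.35×7 + 8508.59×9 + 597.23×5 + 380.97×2 = 2075.2 + 15730.24 + 1416.45 + 76577.31 + 2986.15 + 761.94 = 99547.29
Index = 127362.86 / 99547.29 × 100 = 127.9421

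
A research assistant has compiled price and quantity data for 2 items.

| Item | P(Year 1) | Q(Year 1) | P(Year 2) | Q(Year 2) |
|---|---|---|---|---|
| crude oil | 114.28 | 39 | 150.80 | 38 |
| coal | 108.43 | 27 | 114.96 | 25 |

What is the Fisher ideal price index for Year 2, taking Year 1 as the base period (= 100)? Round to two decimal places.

Laspeyres component (base-period weights):
ΣP(Year 2)Q(Year 1) = 150.80×39 + 114.96×27 = 5881.2 + 3103.92 = 8985.12
ΣP(Year 1)Q(Year 1) = 114.28×39 + 108.43×27 = 4456.92 + 2927.61 = 7384.53
L = 8985.12 / 7384.53 × 100 = 121.6749
Paasche component (current-period weights):
ΣP(Year 2)Q(Year 2) = 150.80×38 + 114.96×25 = 5730.4 + 2874 = 8604.4
ΣP(Year 1)Q(Year 2) = 114.28×38 + 108.43×25 = 4342.64 + 2710.75 = 7053.39
P = 8604.4 / 7053.39 × 100 = 121.9896
Fisher = √(L × P) = √(121.6749 × 121.9896) = 121.8321

121.83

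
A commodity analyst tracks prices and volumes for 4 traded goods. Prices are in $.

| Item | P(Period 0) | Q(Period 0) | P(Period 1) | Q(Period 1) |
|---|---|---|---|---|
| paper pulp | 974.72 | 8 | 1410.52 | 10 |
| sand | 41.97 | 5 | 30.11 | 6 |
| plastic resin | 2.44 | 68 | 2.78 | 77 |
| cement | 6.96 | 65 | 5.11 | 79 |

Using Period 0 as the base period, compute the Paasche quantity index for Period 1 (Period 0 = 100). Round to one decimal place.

124.7

Paasche quantity index uses current-period prices as weights.
ΣP(Period 1)·Q(Period 1) = 1410.52×10 + 30.11×6 + 2.78×77 + 5.11×79 = 14105.2 + 180.66 + 214.06 + 403.69 = 14903.61
ΣP(Period 1)·Q(Period 0) = 1410.52×8 + 30.11×5 + 2.78×68 + 5.11×65 = 11284.16 + 150.55 + 189.04 + 332.15 = 11955.9
Index = 14903.61 / 11955.9 × 100 = 124.6549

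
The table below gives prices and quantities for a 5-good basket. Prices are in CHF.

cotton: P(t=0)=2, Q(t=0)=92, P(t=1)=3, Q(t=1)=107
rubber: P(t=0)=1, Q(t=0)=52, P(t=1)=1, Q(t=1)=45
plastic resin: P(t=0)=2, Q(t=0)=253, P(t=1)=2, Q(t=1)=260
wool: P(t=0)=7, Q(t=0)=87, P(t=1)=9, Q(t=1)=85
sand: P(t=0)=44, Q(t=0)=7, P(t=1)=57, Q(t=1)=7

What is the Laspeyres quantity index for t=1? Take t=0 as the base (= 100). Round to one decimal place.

Laspeyres quantity index uses base-period prices as weights.
ΣP(t=0)·Q(t=1) = 2×107 + 1×45 + 2×260 + 7×85 + 44×7 = 214 + 45 + 520 + 595 + 308 = 1682
ΣP(t=0)·Q(t=0) = 2×92 + 1×52 + 2×253 + 7×87 + 44×7 = 184 + 52 + 506 + 609 + 308 = 1659
Index = 1682 / 1659 × 100 = 101.3864

101.4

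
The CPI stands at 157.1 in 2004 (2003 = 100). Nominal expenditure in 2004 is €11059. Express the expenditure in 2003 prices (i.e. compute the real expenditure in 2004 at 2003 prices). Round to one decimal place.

7039.5

Real = Nominal ÷ (Index/100) = 11059 ÷ (157.1/100)
     = 11059 ÷ 1.571 = 7039.4653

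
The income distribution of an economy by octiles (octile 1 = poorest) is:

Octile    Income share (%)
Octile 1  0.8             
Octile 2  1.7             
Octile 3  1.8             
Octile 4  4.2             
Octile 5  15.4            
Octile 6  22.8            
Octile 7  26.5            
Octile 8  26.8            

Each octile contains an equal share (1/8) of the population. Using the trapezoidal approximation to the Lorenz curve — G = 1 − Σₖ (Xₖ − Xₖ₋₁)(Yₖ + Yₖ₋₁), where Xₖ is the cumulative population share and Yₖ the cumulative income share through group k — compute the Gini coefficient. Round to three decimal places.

0.475

Cumulative income shares Yₖ: 0.0080, 0.0250, 0.0430, 0.0850, 0.2390, 0.4670, 0.7320, 1.0000
Σ (Xₖ−Xₖ₋₁)(Yₖ+Yₖ₋₁) = (1/8)(0.0080+0.0000) + (1/8)(0.0250+0.0080) + (1/8)(0.0430+0.0250) + (1/8)(0.0850+0.0430) + (1/8)(0.2390+0.0850) + (1/8)(0.4670+0.2390) + (1/8)(0.7320+0.4670) + (1/8)(1.0000+0.7320)
  = 0.0010 + 0.0041 + 0.0085 + 0.0160 + 0.0405 + 0.0882 + 0.1499 + 0.2165 = 0.5247
G = 1 − 0.5247 = 0.4753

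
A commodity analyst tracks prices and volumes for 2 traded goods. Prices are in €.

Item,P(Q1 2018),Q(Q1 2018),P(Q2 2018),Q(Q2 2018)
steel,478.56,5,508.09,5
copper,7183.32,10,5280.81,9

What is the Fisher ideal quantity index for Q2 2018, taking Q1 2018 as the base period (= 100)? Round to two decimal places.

90.39

Laspeyres component (base-period weights):
ΣP(Q1 2018)Q(Q2 2018) = 478.56×5 + 7183.32×9 = 2392.8 + 64649.88 = 67042.68
ΣP(Q1 2018)Q(Q1 2018) = 478.56×5 + 7183.32×10 = 2392.8 + 71833.2 = 74226
L = 67042.68 / 74226 × 100 = 90.3224
Paasche component (current-period weights):
ΣP(Q2 2018)Q(Q2 2018) = 508.09×5 + 5280.81×9 = 2540.45 + 47527.29 = 50067.74
ΣP(Q2 2018)Q(Q1 2018) = 508.09×5 + 5280.81×10 = 2540.45 + 52808.1 = 55348.55
P = 50067.74 / 55348.55 × 100 = 90.4590
Fisher = √(L × P) = √(90.3224 × 90.4590) = 90.3907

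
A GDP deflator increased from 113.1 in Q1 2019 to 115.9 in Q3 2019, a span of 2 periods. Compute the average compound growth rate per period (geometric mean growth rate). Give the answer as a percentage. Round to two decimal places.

1.23%

Growth factor = (115.9/113.1)^(1/2) = (1.024757)^(1/2) = 1.012303
Growth rate = 1.012303 − 1 = 0.012303 = 1.2303%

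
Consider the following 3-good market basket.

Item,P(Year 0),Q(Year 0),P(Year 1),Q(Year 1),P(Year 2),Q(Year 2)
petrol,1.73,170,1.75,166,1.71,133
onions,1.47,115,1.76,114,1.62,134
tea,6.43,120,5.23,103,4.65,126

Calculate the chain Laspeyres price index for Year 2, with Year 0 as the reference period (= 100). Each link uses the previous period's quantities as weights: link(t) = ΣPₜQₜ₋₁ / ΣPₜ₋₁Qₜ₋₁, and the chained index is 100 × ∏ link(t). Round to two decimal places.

84.01

Link Year 0→Year 1:
ΣP(Year 1)Q(Year 0) = 1.75×170 + 1.76×115 + 5.23×120 = 297.5 + 202.4 + 627.6 = 1127.5
ΣP(Year 0)Q(Year 0) = 1.73×170 + 1.47×115 + 6.43×120 = 294.1 + 169.05 + 771.6 = 1234.75
link = 1127.5/1234.75 = 0.913140
Link Year 1→Year 2:
ΣP(Year 2)Q(Year 1) = 1.71×166 + 1.62×114 + 4.65×103 = 283.86 + 184.68 + 478.95 = 947.49
ΣP(Year 1)Q(Year 1) = 1.75×166 + 1.76×114 + 5.23×103 = 290.5 + 200.64 + 538.69 = 1029.83
link = 947.49/1029.83 = 0.920045
Chained index = 100 × 0.913140 × 0.920045 = 84.0130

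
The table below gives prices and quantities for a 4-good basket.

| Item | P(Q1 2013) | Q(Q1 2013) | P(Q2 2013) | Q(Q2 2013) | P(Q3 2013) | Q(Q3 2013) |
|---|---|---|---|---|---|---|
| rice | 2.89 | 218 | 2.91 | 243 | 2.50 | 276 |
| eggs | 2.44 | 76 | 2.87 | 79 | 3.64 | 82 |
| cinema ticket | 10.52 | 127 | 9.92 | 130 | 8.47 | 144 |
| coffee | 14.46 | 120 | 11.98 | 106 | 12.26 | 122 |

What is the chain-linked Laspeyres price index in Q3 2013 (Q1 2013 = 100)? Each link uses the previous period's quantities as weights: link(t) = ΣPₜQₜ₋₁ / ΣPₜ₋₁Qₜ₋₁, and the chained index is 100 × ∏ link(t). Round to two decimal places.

86.17

Link Q1 2013→Q2 2013:
ΣP(Q2 2013)Q(Q1 2013) = 2.91×218 + 2.87×76 + 9.92×127 + 11.98×120 = 634.38 + 218.12 + 1259.84 + 1437.6 = 3549.94
ΣP(Q1 2013)Q(Q1 2013) = 2.89×218 + 2.44×76 + 10.52×127 + 14.46×120 = 630.02 + 185.44 + 1336.04 + 1735.2 = 3886.7
link = 3549.94/3886.7 = 0.913356
Link Q2 2013→Q3 2013:
ΣP(Q3 2013)Q(Q2 2013) = 2.50×243 + 3.64×79 + 8.47×130 + 12.26×106 = 607.5 + 287.56 + 1101.1 + 1299.56 = 3295.72
ΣP(Q2 2013)Q(Q2 2013) = 2.91×243 + 2.87×79 + 9.92×130 + 11.98×106 = 707.13 + 226.73 + 1289.6 + 1269.88 = 3493.34
link = 3295.72/3493.34 = 0.943429
Chained index = 100 × 0.913356 × 0.943429 = 86.1687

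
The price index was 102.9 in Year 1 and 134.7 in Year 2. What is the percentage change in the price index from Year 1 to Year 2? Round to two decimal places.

30.90%

Change = (134.7 − 102.9) / 102.9 × 100
       = 31.8 / 102.9 × 100 = 30.9038%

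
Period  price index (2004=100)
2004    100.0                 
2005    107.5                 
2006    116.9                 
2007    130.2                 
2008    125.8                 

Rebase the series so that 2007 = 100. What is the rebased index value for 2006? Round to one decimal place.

89.8

Rebased(2006) = 116.9 / 130.2 × 100 = 89.7849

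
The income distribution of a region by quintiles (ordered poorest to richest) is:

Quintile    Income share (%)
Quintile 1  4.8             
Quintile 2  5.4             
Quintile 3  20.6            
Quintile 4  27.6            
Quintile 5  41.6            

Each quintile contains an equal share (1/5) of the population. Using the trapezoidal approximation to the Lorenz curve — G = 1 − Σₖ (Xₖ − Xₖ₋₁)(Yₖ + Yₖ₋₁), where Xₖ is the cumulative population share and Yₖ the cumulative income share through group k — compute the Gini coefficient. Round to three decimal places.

0.383

Cumulative income shares Yₖ: 0.0480, 0.1020, 0.3080, 0.5840, 1.0000
Σ (Xₖ−Xₖ₋₁)(Yₖ+Yₖ₋₁) = (1/5)(0.0480+0.0000) + (1/5)(0.1020+0.0480) + (1/5)(0.3080+0.1020) + (1/5)(0.5840+0.3080) + (1/5)(1.0000+0.5840)
  = 0.0096 + 0.0300 + 0.0820 + 0.1784 + 0.3168 = 0.6168
G = 1 − 0.6168 = 0.3832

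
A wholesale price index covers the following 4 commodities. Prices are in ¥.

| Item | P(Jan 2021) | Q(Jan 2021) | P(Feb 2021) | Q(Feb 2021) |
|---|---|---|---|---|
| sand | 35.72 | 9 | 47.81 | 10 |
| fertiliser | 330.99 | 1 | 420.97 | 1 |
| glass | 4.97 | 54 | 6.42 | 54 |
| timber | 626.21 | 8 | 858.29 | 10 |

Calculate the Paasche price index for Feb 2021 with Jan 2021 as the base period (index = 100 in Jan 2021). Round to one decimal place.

Paasche price index uses current-period quantities as weights.
ΣP(Feb 2021)·Q(Feb 2021) = 47.81×10 + 420.97×1 + 6.42×54 + 858.29×10 = 478.1 + 420.97 + 346.68 + 8582.9 = 9828.65
ΣP(Jan 2021)·Q(Feb 2021) = 35.72×10 + 330.99×1 + 4.97×54 + 626.21×10 = 357.2 + 330.99 + 268.38 + 6262.1 = 7218.67
Index = 9828.65 / 7218.67 × 100 = 136.1560

136.2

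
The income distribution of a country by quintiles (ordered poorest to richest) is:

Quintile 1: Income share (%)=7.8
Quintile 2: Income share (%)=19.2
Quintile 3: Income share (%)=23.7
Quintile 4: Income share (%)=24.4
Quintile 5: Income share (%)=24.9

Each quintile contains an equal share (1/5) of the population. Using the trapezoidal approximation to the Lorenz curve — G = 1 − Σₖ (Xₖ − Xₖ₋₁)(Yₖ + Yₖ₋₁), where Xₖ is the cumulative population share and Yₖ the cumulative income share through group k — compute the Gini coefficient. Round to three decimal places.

0.158

Cumulative income shares Yₖ: 0.0780, 0.2700, 0.5070, 0.7510, 1.0000
Σ (Xₖ−Xₖ₋₁)(Yₖ+Yₖ₋₁) = (1/5)(0.0780+0.0000) + (1/5)(0.2700+0.0780) + (1/5)(0.5070+0.2700) + (1/5)(0.7510+0.5070) + (1/5)(1.0000+0.7510)
  = 0.0156 + 0.0696 + 0.1554 + 0.2516 + 0.3502 = 0.8424
G = 1 − 0.8424 = 0.1576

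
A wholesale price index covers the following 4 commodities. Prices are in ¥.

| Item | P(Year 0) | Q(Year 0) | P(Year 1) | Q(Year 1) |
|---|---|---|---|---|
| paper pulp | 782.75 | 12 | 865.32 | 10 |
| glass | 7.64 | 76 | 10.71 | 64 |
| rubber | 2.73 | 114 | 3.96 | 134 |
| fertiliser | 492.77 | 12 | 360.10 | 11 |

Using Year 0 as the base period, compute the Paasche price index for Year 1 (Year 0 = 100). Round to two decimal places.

98.07

Paasche price index uses current-period quantities as weights.
ΣP(Year 1)·Q(Year 1) = 865.32×10 + 10.71×64 + 3.96×134 + 360.10×11 = 8653.2 + 685.44 + 530.64 + 3961.1 = 13830.38
ΣP(Year 0)·Q(Year 1) = 782.75×10 + 7.64×64 + 2.73×134 + 492.77×11 = 7827.5 + 488.96 + 365.82 + 5420.47 = 14102.75
Index = 13830.38 / 14102.75 × 100 = 98.0687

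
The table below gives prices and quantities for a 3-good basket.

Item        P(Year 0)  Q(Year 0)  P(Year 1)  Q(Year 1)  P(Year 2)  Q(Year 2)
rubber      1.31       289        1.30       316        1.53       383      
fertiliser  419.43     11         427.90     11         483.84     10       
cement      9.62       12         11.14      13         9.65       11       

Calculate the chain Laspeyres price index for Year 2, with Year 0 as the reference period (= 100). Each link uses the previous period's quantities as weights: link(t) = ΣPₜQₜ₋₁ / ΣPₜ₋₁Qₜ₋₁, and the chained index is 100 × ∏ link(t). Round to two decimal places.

Link Year 0→Year 1:
ΣP(Year 1)Q(Year 0) = 1.30×289 + 427.90×11 + 11.14×12 = 375.7 + 4706.9 + 133.68 = 5216.28
ΣP(Year 0)Q(Year 0) = 1.31×289 + 419.43×11 + 9.62×12 = 378.59 + 4613.73 + 115.44 = 5107.76
link = 5216.28/5107.76 = 1.021246
Link Year 1→Year 2:
ΣP(Year 2)Q(Year 1) = 1.53×316 + 483.84×11 + 9.65×13 = 483.48 + 5322.24 + 125.45 = 5931.17
ΣP(Year 1)Q(Year 1) = 1.30×316 + 427.90×11 + 11.14×13 = 410.8 + 4706.9 + 144.82 = 5262.52
link = 5931.17/5262.52 = 1.127059
Chained index = 100 × 1.021246 × 1.127059 = 115.1005

115.10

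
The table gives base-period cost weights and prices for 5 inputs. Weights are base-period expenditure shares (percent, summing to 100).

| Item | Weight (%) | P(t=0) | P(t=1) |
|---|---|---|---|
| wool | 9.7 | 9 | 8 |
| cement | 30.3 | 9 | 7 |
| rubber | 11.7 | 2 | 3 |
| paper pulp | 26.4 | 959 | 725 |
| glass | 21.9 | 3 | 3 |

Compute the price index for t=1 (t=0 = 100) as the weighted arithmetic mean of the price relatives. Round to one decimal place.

wool: 9.7 × (8/9) = 9.7 × 0.888889 = 8.6222
cement: 30.3 × (7/9) = 30.3 × 0.777778 = 23.5667
rubber: 11.7 × (3/2) = 11.7 × 1.500000 = 17.5500
paper pulp: 26.4 × (725/959) = 26.4 × 0.755996 = 19.9583
glass: 21.9 × (3/3) = 21.9 × 1.000000 = 21.9000
Index = Σ wᵢ·(p₁ᵢ/p₀ᵢ) = 8.6222 + 23.5667 + 17.5500 + 19.9583 + 21.9000 = 91.5972

91.6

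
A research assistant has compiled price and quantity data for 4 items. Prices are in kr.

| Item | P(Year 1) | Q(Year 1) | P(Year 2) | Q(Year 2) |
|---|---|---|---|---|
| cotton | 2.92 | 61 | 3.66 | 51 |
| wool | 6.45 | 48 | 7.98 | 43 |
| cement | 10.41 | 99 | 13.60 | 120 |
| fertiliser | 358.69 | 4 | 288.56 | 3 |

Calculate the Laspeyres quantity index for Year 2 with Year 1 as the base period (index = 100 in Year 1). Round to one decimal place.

Laspeyres quantity index uses base-period prices as weights.
ΣP(Year 1)·Q(Year 2) = 2.92×51 + 6.45×43 + 10.41×120 + 358.69×3 = 148.92 + 277.35 + 1249.2 + 1076.07 = 2751.54
ΣP(Year 1)·Q(Year 1) = 2.92×61 + 6.45×48 + 10.41×99 + 358.69×4 = 178.12 + 309.6 + 1030.59 + 1434.76 = 2953.07
Index = 2751.54 / 2953.07 × 100 = 93.1756

93.2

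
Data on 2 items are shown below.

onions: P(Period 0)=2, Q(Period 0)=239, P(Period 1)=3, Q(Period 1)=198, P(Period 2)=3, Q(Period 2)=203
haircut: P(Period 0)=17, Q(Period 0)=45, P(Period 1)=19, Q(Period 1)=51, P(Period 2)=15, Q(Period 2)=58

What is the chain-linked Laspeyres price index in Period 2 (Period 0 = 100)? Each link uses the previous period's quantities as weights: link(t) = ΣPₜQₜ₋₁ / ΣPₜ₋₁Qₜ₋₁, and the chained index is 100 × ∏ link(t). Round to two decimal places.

Link Period 0→Period 1:
ΣP(Period 1)Q(Period 0) = 3×239 + 19×45 = 717 + 855 = 1572
ΣP(Period 0)Q(Period 0) = 2×239 + 17×45 = 478 + 765 = 1243
link = 1572/1243 = 1.264682
Link Period 1→Period 2:
ΣP(Period 2)Q(Period 1) = 3×198 + 15×51 = 594 + 765 = 1359
ΣP(Period 1)Q(Period 1) = 3×198 + 19×51 = 594 + 969 = 1563
link = 1359/1563 = 0.869482
Chained index = 100 × 1.264682 × 0.869482 = 109.9618

109.96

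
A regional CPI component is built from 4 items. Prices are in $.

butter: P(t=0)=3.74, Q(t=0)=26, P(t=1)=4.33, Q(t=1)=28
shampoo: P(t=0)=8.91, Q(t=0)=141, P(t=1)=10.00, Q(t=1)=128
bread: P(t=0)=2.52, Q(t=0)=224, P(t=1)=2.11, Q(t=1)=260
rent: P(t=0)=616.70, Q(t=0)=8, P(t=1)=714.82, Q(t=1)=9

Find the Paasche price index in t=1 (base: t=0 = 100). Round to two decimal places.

Paasche price index uses current-period quantities as weights.
ΣP(t=1)·Q(t=1) = 4.33×28 + 10.00×128 + 2.11×260 + 714.82×9 = 121.24 + 1280 + 548.6 + 6433.38 = 8383.22
ΣP(t=0)·Q(t=1) = 3.74×28 + 8.91×128 + 2.52×260 + 616.70×9 = 104.72 + 1140.48 + 655.2 + 5550.3 = 7450.7
Index = 8383.22 / 7450.7 × 100 = 112.5159

112.52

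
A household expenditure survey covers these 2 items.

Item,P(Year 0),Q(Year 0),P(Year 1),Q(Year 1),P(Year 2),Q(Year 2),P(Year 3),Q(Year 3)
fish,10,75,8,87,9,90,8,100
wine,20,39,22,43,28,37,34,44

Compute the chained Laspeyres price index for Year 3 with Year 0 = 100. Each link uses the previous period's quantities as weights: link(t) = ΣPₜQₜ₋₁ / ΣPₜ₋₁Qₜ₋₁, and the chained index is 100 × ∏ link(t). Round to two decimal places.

123.56

Link Year 0→Year 1:
ΣP(Year 1)Q(Year 0) = 8×75 + 22×39 = 600 + 858 = 1458
ΣP(Year 0)Q(Year 0) = 10×75 + 20×39 = 750 + 780 = 1530
link = 1458/1530 = 0.952941
Link Year 1→Year 2:
ΣP(Year 2)Q(Year 1) = 9×87 + 28×43 = 783 + 1204 = 1987
ΣP(Year 1)Q(Year 1) = 8×87 + 22×43 = 696 + 946 = 1642
link = 1987/1642 = 1.210110
Link Year 2→Year 3:
ΣP(Year 3)Q(Year 2) = 8×90 + 34×37 = 720 + 1258 = 1978
ΣP(Year 2)Q(Year 2) = 9×90 + 28×37 = 810 + 1036 = 1846
link = 1978/1846 = 1.071506
Chained index = 100 × 0.952941 × 1.210110 × 1.071506 = 123.5621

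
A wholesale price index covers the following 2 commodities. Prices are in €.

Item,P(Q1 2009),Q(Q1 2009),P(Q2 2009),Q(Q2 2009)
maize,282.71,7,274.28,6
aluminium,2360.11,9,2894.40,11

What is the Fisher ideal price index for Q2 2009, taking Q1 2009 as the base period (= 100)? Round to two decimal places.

Laspeyres component (base-period weights):
ΣP(Q2 2009)Q(Q1 2009) = 274.28×7 + 2894.40×9 = 1919.96 + 26049.6 = 27969.56
ΣP(Q1 2009)Q(Q1 2009) = 282.71×7 + 2360.11×9 = 1978.97 + 21240.99 = 23219.96
L = 27969.56 / 23219.96 × 100 = 120.4548
Paasche component (current-period weights):
ΣP(Q2 2009)Q(Q2 2009) = 274.28×6 + 2894.40×11 = 1645.68 + 31838.4 = 33484.08
ΣP(Q1 2009)Q(Q2 2009) = 282.71×6 + 2360.11×11 = 1696.26 + 25961.21 = 27657.47
P = 33484.08 / 27657.47 × 100 = 121.0670
Fisher = √(L × P) = √(120.4548 × 121.0670) = 120.7605

120.76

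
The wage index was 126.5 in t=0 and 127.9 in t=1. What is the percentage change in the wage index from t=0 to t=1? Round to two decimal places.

Change = (127.9 − 126.5) / 126.5 × 100
       = 1.4 / 126.5 × 100 = 1.1067%

1.11%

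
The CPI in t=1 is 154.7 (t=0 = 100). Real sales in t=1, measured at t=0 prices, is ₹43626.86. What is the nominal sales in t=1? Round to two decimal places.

67490.75

Nominal = Real × (Index/100) = 43626.86 × (154.7/100)
        = 43626.86 × 1.547 = 67490.7524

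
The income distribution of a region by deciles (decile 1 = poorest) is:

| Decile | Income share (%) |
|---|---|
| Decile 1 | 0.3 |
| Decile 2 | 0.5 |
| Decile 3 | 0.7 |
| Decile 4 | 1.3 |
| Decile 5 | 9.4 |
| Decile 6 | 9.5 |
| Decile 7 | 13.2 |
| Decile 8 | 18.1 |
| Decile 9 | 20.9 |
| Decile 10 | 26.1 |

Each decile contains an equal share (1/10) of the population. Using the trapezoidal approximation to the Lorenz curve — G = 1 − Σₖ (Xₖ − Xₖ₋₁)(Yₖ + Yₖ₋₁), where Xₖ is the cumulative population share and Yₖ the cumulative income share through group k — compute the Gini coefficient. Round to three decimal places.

0.498

Cumulative income shares Yₖ: 0.0030, 0.0080, 0.0150, 0.0280, 0.1220, 0.2170, 0.3490, 0.5300, 0.7390, 1.0000
Σ (Xₖ−Xₖ₋₁)(Yₖ+Yₖ₋₁) = (1/10)(0.0030+0.0000) + (1/10)(0.0080+0.0030) + (1/10)(0.0150+0.0080) + (1/10)(0.0280+0.0150) + (1/10)(0.1220+0.0280) + (1/10)(0.2170+0.1220) + (1/10)(0.3490+0.2170) + (1/10)(0.5300+0.3490) + (1/10)(0.7390+0.5300) + (1/10)(1.0000+0.7390)
  = 0.0003 + 0.0011 + 0.0023 + 0.0043 + 0.0150 + 0.0339 + 0.0566 + 0.0879 + 0.1269 + 0.1739 = 0.5022
G = 1 − 0.5022 = 0.4978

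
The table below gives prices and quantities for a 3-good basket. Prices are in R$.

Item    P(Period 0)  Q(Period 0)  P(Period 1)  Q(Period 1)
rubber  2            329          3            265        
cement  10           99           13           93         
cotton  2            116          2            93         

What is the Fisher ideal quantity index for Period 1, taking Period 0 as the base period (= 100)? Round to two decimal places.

Laspeyres component (base-period weights):
ΣP(Period 0)Q(Period 1) = 2×265 + 10×93 + 2×93 = 530 + 930 + 186 = 1646
ΣP(Period 0)Q(Period 0) = 2×329 + 10×99 + 2×116 = 658 + 990 + 232 = 1880
L = 1646 / 1880 × 100 = 87.5532
Paasche component (current-period weights):
ΣP(Period 1)Q(Period 1) = 3×265 + 13×93 + 2×93 = 795 + 1209 + 186 = 2190
ΣP(Period 1)Q(Period 0) = 3×329 + 13×99 + 2×116 = 987 + 1287 + 232 = 2506
P = 2190 / 2506 × 100 = 87.3903
Fisher = √(L × P) = √(87.5532 × 87.3903) = 87.4717

87.47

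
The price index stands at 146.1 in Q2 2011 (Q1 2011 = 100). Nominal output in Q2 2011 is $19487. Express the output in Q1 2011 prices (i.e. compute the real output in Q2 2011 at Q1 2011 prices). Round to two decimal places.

13338.12

Real = Nominal ÷ (Index/100) = 19487 ÷ (146.1/100)
     = 19487 ÷ 1.461 = 13338.1246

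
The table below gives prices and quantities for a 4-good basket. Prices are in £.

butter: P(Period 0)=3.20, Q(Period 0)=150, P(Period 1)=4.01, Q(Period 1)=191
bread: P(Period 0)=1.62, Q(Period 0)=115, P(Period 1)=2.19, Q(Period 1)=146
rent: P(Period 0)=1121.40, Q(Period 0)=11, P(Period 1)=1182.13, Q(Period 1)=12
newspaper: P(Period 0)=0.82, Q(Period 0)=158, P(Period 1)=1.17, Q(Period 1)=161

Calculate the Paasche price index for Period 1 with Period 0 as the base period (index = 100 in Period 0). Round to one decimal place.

Paasche price index uses current-period quantities as weights.
ΣP(Period 1)·Q(Period 1) = 4.01×191 + 2.19×146 + 1182.13×12 + 1.17×161 = 765.91 + 319.74 + 14185.56 + 188.37 = 15459.58
ΣP(Period 0)·Q(Period 1) = 3.20×191 + 1.62×146 + 1121.40×12 + 0.82×161 = 611.2 + 236.52 + 13456.8 + 132.02 = 14436.54
Index = 15459.58 / 14436.54 × 100 = 107.0865

107.1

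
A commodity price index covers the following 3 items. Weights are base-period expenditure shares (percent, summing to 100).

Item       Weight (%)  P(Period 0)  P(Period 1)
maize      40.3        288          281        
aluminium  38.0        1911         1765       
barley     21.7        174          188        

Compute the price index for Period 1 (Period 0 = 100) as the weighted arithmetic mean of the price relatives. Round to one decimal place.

maize: 40.3 × (281/288) = 40.3 × 0.975694 = 39.3205
aluminium: 38.0 × (1765/1911) = 38.0 × 0.923600 = 35.0968
barley: 21.7 × (188/174) = 21.7 × 1.080460 = 23.4460
Index = Σ wᵢ·(p₁ᵢ/p₀ᵢ) = 39.3205 + 35.0968 + 23.4460 = 97.8633

97.9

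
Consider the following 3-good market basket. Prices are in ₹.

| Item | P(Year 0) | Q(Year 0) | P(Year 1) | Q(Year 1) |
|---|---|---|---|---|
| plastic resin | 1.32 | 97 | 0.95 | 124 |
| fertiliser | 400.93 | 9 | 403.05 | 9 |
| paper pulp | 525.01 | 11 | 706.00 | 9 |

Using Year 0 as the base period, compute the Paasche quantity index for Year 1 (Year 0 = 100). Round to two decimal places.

Paasche quantity index uses current-period prices as weights.
ΣP(Year 1)·Q(Year 1) = 0.95×124 + 403.05×9 + 706.00×9 = 117.8 + 3627.45 + 6354 = 10099.25
ΣP(Year 1)·Q(Year 0) = 0.95×97 + 403.05×9 + 706.00×11 = 92.15 + 3627.45 + 7766 = 11485.6
Index = 10099.25 / 11485.6 × 100 = 87.9297

87.93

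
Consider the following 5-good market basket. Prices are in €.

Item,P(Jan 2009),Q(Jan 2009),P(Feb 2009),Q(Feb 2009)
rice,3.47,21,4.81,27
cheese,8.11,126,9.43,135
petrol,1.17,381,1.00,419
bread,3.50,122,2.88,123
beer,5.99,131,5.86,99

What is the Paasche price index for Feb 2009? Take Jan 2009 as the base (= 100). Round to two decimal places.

Paasche price index uses current-period quantities as weights.
ΣP(Feb 2009)·Q(Feb 2009) = 4.81×27 + 9.43×135 + 1.00×419 + 2.88×123 + 5.86×99 = 129.87 + 1273.05 + 419 + 354.24 + 580.14 = 2756.3
ΣP(Jan 2009)·Q(Feb 2009) = 3.47×27 + 8.11×135 + 1.17×419 + 3.50×123 + 5.99×99 = 93.69 + 1094.85 + 490.23 + 430.5 + 593.01 = 2702.28
Index = 2756.3 / 2702.28 × 100 = 101.9991

102.00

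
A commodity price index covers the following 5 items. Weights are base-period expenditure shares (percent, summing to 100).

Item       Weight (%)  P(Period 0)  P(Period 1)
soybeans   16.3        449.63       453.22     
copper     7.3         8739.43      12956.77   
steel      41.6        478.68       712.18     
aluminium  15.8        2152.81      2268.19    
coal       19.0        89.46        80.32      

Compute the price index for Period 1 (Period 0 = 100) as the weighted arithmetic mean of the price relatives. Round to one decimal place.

122.9

soybeans: 16.3 × (453.22/449.63) = 16.3 × 1.007984 = 16.4301
copper: 7.3 × (12956.77/8739.43) = 7.3 × 1.482565 = 10.8227
steel: 41.6 × (712.18/478.68) = 41.6 × 1.487800 = 61.8925
aluminium: 15.8 × (2268.19/2152.81) = 15.8 × 1.053595 = 16.6468
coal: 19.0 × (80.32/89.46) = 19.0 × 0.897831 = 17.0588
Index = Σ wᵢ·(p₁ᵢ/p₀ᵢ) = 16.4301 + 10.8227 + 61.8925 + 16.6468 + 17.0588 = 122.8509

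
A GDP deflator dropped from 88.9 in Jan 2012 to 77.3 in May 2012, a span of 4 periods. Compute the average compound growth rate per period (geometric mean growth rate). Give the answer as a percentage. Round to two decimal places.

Growth factor = (77.3/88.9)^(1/4) = (0.869516)^(1/4) = 0.965649
Growth rate = 0.965649 − 1 = -0.034351 = -3.4351%

-3.44%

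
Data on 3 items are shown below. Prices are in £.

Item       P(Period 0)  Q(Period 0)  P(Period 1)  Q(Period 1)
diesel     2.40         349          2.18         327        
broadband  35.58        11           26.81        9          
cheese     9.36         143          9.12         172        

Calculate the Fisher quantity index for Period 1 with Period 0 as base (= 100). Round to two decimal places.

Laspeyres component (base-period weights):
ΣP(Period 0)Q(Period 1) = 2.40×327 + 35.58×9 + 9.36×172 = 784.8 + 320.22 + 1609.92 = 2714.94
ΣP(Period 0)Q(Period 0) = 2.40×349 + 35.58×11 + 9.36×143 = 837.6 + 391.38 + 1338.48 = 2567.46
L = 2714.94 / 2567.46 × 100 = 105.7442
Paasche component (current-period weights):
ΣP(Period 1)Q(Period 1) = 2.18×327 + 26.81×9 + 9.12×172 = 712.86 + 241.29 + 1568.64 = 2522.79
ΣP(Period 1)Q(Period 0) = 2.18×349 + 26.81×11 + 9.12×143 = 760.82 + 294.91 + 1304.16 = 2359.89
P = 2522.79 / 2359.89 × 100 = 106.9029
Fisher = √(L × P) = √(105.7442 × 106.9029) = 106.3220

106.32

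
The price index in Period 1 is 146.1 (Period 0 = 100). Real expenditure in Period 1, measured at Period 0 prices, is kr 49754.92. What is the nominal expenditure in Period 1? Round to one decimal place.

Nominal = Real × (Index/100) = 49754.92 × (146.1/100)
        = 49754.92 × 1.461 = 72691.9381

72691.9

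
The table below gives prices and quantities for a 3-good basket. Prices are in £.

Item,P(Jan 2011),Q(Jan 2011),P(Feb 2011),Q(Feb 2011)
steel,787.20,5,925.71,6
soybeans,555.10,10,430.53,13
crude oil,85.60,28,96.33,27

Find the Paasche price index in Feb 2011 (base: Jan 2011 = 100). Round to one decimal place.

96.5

Paasche price index uses current-period quantities as weights.
ΣP(Feb 2011)·Q(Feb 2011) = 925.71×6 + 430.53×13 + 96.33×27 = 5554.26 + 5596.89 + 2600.91 = 13752.06
ΣP(Jan 2011)·Q(Feb 2011) = 787.20×6 + 555.10×13 + 85.60×27 = 4723.2 + 7216.3 + 2311.2 = 14250.7
Index = 13752.06 / 14250.7 × 100 = 96.5009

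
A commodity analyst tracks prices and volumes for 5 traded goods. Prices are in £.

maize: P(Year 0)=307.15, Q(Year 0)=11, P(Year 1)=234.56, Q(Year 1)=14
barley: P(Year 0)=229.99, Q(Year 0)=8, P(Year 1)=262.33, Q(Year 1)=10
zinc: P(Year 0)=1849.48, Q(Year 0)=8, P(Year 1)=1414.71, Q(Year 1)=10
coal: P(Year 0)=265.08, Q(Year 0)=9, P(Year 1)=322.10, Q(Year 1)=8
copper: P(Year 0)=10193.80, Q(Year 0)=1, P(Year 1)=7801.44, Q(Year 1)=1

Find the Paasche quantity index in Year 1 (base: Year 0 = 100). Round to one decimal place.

Paasche quantity index uses current-period prices as weights.
ΣP(Year 1)·Q(Year 1) = 234.56×14 + 262.33×10 + 1414.71×10 + 322.10×8 + 7801.44×1 = 3283.84 + 2623.3 + 14147.1 + 2576.8 + 7801.44 = 30432.48
ΣP(Year 1)·Q(Year 0) = 234.56×11 + 262.33×8 + 1414.71×8 + 322.10×9 + 7801.44×1 = 2580.16 + 2098.64 + 11317.68 + 2898.9 + 7801.44 = 26696.82
Index = 30432.48 / 26696.82 × 100 = 113.9929

114.0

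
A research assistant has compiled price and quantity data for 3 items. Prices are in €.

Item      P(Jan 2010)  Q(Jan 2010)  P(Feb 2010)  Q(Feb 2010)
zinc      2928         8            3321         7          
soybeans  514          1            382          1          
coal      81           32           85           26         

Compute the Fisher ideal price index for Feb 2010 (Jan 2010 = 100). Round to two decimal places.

Laspeyres component (base-period weights):
ΣP(Feb 2010)Q(Jan 2010) = 3321×8 + 382×1 + 85×32 = 26568 + 382 + 2720 = 29670
ΣP(Jan 2010)Q(Jan 2010) = 2928×8 + 514×1 + 81×32 = 23424 + 514 + 2592 = 26530
L = 29670 / 26530 × 100 = 111.8357
Paasche component (current-period weights):
ΣP(Feb 2010)Q(Feb 2010) = 3321×7 + 382×1 + 85×26 = 23247 + 382 + 2210 = 25839
ΣP(Jan 2010)Q(Feb 2010) = 2928×7 + 514×1 + 81×26 = 20496 + 514 + 2106 = 23116
P = 25839 / 23116 × 100 = 111.7797
Fisher = √(L × P) = √(111.8357 × 111.7797) = 111.8077

111.81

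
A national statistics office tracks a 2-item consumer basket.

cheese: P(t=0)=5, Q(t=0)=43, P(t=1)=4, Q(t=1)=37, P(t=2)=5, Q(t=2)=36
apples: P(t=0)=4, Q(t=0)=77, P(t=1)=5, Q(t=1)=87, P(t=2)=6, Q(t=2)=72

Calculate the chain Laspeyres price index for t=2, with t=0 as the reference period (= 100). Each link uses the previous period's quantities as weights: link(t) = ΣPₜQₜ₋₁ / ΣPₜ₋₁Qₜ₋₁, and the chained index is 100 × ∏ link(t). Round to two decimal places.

Link t=0→t=1:
ΣP(t=1)Q(t=0) = 4×43 + 5×77 = 172 + 385 = 557
ΣP(t=0)Q(t=0) = 5×43 + 4×77 = 215 + 308 = 523
link = 557/523 = 1.065010
Link t=1→t=2:
ΣP(t=2)Q(t=1) = 5×37 + 6×87 = 185 + 522 = 707
ΣP(t=1)Q(t=1) = 4×37 + 5×87 = 148 + 435 = 583
link = 707/583 = 1.212693
Chained index = 100 × 1.065010 × 1.212693 = 129.1530

129.15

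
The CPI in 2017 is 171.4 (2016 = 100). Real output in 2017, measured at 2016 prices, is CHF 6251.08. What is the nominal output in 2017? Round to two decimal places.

Nominal = Real × (Index/100) = 6251.08 × (171.4/100)
        = 6251.08 × 1.714 = 10714.3511

10714.35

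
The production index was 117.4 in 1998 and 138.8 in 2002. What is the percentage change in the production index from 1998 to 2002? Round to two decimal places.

18.23%

Change = (138.8 − 117.4) / 117.4 × 100
       = 21.4 / 117.4 × 100 = 18.2283%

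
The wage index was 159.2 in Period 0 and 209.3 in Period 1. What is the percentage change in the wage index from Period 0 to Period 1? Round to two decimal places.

31.47%

Change = (209.3 − 159.2) / 159.2 × 100
       = 50.1 / 159.2 × 100 = 31.4698%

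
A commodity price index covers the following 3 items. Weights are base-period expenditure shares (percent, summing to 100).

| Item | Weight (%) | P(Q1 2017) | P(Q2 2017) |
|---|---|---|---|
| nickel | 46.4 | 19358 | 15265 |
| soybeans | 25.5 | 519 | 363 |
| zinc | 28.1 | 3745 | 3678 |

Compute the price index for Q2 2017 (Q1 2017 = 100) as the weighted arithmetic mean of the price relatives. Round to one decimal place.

82.0

nickel: 46.4 × (15265/19358) = 46.4 × 0.788563 = 36.5893
soybeans: 25.5 × (363/519) = 25.5 × 0.699422 = 17.8353
zinc: 28.1 × (3678/3745) = 28.1 × 0.982109 = 27.5973
Index = Σ wᵢ·(p₁ᵢ/p₀ᵢ) = 36.5893 + 17.8353 + 27.5973 = 82.0219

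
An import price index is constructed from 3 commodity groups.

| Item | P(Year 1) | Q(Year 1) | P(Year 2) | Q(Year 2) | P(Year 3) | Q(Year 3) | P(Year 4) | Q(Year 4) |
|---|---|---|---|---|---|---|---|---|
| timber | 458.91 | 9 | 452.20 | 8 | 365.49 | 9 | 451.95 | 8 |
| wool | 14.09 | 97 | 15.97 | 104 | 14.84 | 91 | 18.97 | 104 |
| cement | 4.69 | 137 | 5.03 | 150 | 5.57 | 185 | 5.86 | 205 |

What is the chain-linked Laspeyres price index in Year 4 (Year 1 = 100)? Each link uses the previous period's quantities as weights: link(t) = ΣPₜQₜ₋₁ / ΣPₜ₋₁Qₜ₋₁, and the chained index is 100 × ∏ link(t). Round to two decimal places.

109.54

Link Year 1→Year 2:
ΣP(Year 2)Q(Year 1) = 452.20×9 + 15.97×97 + 5.03×137 = 4069.8 + 1549.09 + 689.11 = 6308
ΣP(Year 1)Q(Year 1) = 458.91×9 + 14.09×97 + 4.69×137 = 4130.19 + 1366.73 + 642.53 = 6139.45
link = 6308/6139.45 = 1.027454
Link Year 2→Year 3:
ΣP(Year 3)Q(Year 2) = 365.49×8 + 14.84×104 + 5.57×150 = 2923.92 + 1543.36 + 835.5 = 5302.78
ΣP(Year 2)Q(Year 2) = 452.20×8 + 15.97×104 + 5.03×150 = 3617.6 + 1660.88 + 754.5 = 6032.98
link = 5302.78/6032.98 = 0.878965
Link Year 3→Year 4:
ΣP(Year 4)Q(Year 3) = 451.95×9 + 18.97×91 + 5.86×185 = 4067.55 + 1726.27 + 1084.1 = 6877.92
ΣP(Year 3)Q(Year 3) = 365.49×9 + 14.84×91 + 5.57×185 = 3289.41 + 1350.44 + 1030.45 = 5670.3
link = 6877.92/5670.3 = 1.212973
Chained index = 100 × 1.027454 × 0.878965 × 1.212973 = 109.5431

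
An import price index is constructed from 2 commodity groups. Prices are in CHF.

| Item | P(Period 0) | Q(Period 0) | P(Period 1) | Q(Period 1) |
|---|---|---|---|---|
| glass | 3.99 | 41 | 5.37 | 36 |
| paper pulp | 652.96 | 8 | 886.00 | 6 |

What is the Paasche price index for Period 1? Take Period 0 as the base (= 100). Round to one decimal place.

135.7

Paasche price index uses current-period quantities as weights.
ΣP(Period 1)·Q(Period 1) = 5.37×36 + 886.00×6 = 193.32 + 5316 = 5509.32
ΣP(Period 0)·Q(Period 1) = 3.99×36 + 652.96×6 = 143.64 + 3917.76 = 4061.4
Index = 5509.32 / 4061.4 × 100 = 135.6508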